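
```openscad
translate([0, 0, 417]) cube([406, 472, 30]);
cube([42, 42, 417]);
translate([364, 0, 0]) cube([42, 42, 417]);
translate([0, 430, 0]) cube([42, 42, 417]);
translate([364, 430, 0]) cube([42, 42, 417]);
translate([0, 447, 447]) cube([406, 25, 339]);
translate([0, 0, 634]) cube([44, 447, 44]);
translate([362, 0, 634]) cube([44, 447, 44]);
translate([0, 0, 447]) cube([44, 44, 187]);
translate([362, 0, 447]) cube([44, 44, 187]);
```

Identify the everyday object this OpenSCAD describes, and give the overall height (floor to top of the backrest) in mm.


A chair. The overall height is 786 mm.

A slab on four corner posts with a tall panel at the back — a chair. The seat slab sits at z = 417 with thickness 30, and the 339 mm backrest starts at the seat top, so the overall height is 417 + 30 + 339 = 786 mm.


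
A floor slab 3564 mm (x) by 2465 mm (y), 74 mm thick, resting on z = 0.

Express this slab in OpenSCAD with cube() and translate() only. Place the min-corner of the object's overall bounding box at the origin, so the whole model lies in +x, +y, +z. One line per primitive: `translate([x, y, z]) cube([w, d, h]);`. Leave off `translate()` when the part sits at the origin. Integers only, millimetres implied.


cube([3564, 2465, 74]);


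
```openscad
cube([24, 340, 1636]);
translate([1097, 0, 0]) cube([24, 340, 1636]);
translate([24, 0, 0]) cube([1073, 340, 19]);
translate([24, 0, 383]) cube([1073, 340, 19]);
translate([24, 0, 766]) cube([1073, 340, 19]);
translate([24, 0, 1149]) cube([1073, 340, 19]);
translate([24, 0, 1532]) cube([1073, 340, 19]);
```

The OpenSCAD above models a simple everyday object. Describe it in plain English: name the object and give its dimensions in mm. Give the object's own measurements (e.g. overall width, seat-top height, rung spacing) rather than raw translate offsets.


An open bookshelf. Two side panels, each 24 mm thick, 340 mm deep and 1636 mm tall, stand 1121 mm apart (outside-to-outside). Between them sit 5 shelves, each 19 mm thick and 340 mm deep, spanning the full gap between the sides. The bottom shelf rests on the floor (its underside at z = 0) and the clear gap between one shelf's top and the next shelf's underside is 364 mm.


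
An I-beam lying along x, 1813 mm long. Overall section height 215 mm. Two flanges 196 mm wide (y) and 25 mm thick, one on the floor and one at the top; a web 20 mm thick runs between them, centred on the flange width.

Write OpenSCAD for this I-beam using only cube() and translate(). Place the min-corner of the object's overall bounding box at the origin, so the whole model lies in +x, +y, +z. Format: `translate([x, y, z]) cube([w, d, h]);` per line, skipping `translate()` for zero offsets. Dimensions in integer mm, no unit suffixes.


cube([1813, 196, 25]);
translate([0, 88, 25]) cube([1813, 20, 165]);
translate([0, 0, 190]) cube([1813, 196, 25]);


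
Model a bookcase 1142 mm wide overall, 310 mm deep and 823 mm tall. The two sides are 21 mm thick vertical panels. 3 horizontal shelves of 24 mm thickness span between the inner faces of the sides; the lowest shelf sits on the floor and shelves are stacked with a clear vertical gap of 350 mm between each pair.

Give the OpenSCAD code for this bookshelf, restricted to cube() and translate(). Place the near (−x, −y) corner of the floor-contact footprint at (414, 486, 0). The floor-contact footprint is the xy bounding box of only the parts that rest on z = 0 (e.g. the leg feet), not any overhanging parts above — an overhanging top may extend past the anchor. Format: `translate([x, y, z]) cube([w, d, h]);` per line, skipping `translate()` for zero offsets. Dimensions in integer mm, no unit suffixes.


translate([414, 486, 0]) cube([21, 310, 823]);
translate([1535, 486, 0]) cube([21, 310, 823]);
translate([435, 486, 0]) cube([1100, 310, 24]);
translate([435, 486, 374]) cube([1100, 310, 24]);
translate([435, 486, 748]) cube([1100, 310, 24]);


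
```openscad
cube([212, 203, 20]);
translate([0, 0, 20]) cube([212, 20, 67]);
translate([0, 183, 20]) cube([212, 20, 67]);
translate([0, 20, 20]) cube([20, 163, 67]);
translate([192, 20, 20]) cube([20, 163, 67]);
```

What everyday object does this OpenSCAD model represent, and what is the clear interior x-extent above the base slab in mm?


An open box. The internal width is 172 mm.

A 212×203 base slab with four walls standing on it — an open box. The base is 212 mm wide and the walls are 20 mm thick, so the internal width is 212 − 2 × 20 = 172 mm.


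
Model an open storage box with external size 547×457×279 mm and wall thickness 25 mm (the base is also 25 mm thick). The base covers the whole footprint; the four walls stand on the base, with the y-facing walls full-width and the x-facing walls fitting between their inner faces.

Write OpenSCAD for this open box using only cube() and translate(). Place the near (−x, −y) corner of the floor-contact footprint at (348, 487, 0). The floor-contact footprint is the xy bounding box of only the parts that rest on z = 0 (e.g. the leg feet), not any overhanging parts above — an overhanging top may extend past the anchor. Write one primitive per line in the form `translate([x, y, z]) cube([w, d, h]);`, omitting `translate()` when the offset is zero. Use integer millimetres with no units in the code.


translate([348, 487, 0]) cube([547, 457, 25]);
translate([348, 487, 25]) cube([547, 25, 254]);
translate([348, 919, 25]) cube([547, 25, 254]);
translate([348, 512, 25]) cube([25, 407, 254]);
translate([870, 512, 25]) cube([25, 407, 254]);


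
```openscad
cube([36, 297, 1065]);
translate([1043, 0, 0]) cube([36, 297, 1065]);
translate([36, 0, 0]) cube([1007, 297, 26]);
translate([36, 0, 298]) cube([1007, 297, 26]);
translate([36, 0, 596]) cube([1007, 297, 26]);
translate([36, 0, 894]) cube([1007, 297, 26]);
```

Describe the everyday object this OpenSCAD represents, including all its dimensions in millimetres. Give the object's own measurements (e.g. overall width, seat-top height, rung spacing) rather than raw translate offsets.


An open bookshelf. Two side panels, each 36 mm thick, 297 mm deep and 1065 mm tall, stand 1079 mm apart (outside-to-outside). Between them sit 4 shelves, each 26 mm thick and 297 mm deep, spanning the full gap between the sides. The bottom shelf rests on the floor (its underside at z = 0) and the clear gap between one shelf's top and the next shelf's underside is 272 mm.


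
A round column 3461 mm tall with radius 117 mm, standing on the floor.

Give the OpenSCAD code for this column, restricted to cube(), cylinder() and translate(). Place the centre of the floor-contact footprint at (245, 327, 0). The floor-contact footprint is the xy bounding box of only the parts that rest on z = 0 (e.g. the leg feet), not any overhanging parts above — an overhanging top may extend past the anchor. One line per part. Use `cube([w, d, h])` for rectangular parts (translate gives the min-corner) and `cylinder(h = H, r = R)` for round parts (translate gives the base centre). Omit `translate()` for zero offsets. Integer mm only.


translate([245, 327, 0]) cylinder(h = 3461, r = 117);


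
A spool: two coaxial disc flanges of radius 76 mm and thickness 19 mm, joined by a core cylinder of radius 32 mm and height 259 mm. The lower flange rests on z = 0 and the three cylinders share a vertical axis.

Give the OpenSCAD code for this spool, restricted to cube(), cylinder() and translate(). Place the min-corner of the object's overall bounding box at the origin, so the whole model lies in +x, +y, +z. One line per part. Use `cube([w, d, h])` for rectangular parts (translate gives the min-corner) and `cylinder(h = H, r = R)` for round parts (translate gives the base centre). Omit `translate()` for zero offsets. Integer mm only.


translate([76, 76, 0]) cylinder(h = 19, r = 76);
translate([76, 76, 19]) cylinder(h = 259, r = 32);
translate([76, 76, 278]) cylinder(h = 19, r = 76);


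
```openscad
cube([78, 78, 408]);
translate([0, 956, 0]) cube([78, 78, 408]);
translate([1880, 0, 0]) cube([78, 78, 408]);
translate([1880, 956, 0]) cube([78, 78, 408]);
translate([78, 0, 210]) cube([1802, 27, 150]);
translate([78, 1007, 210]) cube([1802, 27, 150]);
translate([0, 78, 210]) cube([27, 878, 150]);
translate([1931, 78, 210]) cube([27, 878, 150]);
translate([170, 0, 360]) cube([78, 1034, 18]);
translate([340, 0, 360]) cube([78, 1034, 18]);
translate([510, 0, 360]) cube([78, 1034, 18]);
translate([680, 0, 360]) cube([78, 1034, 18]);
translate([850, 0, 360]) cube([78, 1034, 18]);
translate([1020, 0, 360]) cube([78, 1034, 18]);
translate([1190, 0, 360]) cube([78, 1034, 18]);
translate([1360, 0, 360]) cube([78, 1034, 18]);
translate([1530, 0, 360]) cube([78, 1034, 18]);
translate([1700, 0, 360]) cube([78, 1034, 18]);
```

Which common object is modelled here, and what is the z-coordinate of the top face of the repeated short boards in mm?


A bed frame. The slat-top height is 378 mm.

Four posts, four rails, and a row of slats — a bed frame. Slats sit on the rails at z = 210 + 150 = 360; with slat thickness 18, the top is 378 mm.


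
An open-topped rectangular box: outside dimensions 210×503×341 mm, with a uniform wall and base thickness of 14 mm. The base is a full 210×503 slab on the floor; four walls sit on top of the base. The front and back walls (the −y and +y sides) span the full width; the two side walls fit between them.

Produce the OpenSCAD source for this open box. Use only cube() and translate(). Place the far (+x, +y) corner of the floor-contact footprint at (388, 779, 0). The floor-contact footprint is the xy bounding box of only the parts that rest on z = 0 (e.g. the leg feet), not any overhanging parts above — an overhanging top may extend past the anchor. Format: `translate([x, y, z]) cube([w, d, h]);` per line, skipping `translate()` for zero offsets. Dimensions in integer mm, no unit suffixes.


translate([178, 276, 0]) cube([210, 503, 14]);
translate([178, 276, 14]) cube([210, 14, 327]);
translate([178, 765, 14]) cube([210, 14, 327]);
translate([178, 290, 14]) cube([14, 475, 327]);
translate([374, 290, 14]) cube([14, 475, 327]);


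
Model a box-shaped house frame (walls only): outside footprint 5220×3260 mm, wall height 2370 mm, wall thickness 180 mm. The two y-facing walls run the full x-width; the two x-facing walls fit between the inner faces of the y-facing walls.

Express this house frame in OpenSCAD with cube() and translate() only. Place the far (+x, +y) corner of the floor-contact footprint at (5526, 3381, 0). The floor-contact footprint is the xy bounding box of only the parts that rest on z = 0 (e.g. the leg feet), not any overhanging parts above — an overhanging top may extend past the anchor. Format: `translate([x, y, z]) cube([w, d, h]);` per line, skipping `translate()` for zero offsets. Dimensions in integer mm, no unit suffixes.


translate([306, 121, 0]) cube([5220, 180, 2370]);
translate([306, 3201, 0]) cube([5220, 180, 2370]);
translate([306, 301, 0]) cube([180, 2900, 2370]);
translate([5346, 301, 0]) cube([180, 2900, 2370]);


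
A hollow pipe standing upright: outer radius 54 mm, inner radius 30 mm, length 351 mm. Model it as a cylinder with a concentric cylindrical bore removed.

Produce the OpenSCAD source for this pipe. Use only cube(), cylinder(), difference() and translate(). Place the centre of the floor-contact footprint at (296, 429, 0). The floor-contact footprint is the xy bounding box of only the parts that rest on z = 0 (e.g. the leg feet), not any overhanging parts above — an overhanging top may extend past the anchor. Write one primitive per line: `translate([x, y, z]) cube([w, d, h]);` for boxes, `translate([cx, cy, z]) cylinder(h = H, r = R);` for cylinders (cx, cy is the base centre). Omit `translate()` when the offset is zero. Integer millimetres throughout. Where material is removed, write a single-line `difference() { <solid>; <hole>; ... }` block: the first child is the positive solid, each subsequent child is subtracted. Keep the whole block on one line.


difference() { translate([296, 429, 0]) cylinder(h = 351, r = 54); translate([296, 429, 0]) cylinder(h = 351, r = 30); }


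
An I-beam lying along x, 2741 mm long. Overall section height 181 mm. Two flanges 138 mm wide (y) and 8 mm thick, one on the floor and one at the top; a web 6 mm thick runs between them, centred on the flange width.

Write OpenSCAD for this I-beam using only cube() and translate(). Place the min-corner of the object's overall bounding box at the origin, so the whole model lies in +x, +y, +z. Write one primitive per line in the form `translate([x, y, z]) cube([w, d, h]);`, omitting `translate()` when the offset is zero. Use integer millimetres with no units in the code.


cube([2741, 138, 8]);
translate([0, 66, 8]) cube([2741, 6, 165]);
translate([0, 0, 173]) cube([2741, 138, 8]);


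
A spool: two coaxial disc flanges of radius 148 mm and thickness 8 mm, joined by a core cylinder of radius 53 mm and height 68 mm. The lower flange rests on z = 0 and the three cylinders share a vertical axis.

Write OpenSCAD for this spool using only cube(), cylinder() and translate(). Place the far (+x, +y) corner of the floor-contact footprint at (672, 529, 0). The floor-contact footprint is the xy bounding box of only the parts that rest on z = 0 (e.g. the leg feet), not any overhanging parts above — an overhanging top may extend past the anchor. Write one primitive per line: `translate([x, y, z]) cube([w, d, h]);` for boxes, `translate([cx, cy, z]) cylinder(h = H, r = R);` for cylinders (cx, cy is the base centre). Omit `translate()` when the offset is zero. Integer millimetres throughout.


translate([524, 381, 0]) cylinder(h = 8, r = 148);
translate([524, 381, 8]) cylinder(h = 68, r = 53);
translate([524, 381, 76]) cylinder(h = 8, r = 148);


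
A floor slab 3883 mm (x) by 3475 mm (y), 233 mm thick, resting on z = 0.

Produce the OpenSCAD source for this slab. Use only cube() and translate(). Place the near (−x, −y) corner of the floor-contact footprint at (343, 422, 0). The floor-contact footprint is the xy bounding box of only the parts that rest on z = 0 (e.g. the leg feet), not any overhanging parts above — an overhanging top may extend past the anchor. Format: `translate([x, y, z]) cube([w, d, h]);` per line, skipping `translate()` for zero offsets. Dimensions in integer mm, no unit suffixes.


translate([343, 422, 0]) cube([3883, 3475, 233]);


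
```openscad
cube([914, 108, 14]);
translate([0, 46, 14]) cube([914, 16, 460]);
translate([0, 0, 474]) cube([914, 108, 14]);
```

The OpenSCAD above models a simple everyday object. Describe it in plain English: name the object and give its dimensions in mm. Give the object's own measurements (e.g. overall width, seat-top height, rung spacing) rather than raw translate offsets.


An I-beam lying along x, 914 mm long. Overall section height 488 mm. Two flanges 108 mm wide (y) and 14 mm thick, one on the floor and one at the top; a web 16 mm thick runs between them, centred on the flange width.


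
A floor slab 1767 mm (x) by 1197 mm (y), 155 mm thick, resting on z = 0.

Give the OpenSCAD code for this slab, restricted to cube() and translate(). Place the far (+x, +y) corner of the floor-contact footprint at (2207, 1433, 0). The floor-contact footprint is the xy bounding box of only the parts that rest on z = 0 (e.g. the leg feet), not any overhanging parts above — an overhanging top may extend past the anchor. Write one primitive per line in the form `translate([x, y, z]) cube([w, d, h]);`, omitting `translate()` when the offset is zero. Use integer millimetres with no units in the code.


translate([440, 236, 0]) cube([1767, 1197, 155]);


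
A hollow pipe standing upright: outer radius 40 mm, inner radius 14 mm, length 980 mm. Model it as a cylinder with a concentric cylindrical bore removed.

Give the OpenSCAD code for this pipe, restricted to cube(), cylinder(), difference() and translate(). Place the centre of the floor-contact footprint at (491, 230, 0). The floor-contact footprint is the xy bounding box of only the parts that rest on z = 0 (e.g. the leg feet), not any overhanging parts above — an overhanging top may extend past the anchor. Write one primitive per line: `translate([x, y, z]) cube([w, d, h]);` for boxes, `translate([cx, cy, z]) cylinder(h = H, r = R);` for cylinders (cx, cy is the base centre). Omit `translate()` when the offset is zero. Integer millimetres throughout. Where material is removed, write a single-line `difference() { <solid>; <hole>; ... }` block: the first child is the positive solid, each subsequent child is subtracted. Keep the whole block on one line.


difference() { translate([491, 230, 0]) cylinder(h = 980, r = 40); translate([491, 230, 0]) cylinder(h = 980, r = 14); }


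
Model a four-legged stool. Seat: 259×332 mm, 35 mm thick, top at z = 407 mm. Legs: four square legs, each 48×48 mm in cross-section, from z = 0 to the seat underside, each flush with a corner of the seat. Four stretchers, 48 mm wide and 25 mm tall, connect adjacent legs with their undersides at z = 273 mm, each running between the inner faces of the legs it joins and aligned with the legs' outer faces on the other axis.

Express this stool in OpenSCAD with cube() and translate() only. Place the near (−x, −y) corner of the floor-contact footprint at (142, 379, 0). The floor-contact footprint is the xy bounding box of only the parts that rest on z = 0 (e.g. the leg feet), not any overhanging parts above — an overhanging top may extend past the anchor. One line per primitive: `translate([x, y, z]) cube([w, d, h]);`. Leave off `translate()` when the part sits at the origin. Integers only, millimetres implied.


translate([142, 379, 372]) cube([259, 332, 35]);
translate([142, 379, 0]) cube([48, 48, 372]);
translate([353, 379, 0]) cube([48, 48, 372]);
translate([142, 663, 0]) cube([48, 48, 372]);
translate([353, 663, 0]) cube([48, 48, 372]);
translate([190, 379, 273]) cube([163, 48, 25]);
translate([190, 663, 273]) cube([163, 48, 25]);
translate([142, 427, 273]) cube([48, 236, 25]);
translate([353, 427, 273]) cube([48, 236, 25]);


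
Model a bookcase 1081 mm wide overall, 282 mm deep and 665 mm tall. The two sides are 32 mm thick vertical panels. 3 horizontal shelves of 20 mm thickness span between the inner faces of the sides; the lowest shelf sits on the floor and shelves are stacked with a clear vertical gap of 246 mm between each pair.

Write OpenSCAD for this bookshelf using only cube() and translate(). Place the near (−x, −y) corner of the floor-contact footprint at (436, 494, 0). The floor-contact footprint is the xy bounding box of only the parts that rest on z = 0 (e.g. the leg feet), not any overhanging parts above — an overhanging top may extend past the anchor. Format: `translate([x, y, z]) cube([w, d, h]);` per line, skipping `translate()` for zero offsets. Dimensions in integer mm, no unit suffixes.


translate([436, 494, 0]) cube([32, 282, 665]);
translate([1485, 494, 0]) cube([32, 282, 665]);
translate([468, 494, 0]) cube([1017, 282, 20]);
translate([468, 494, 266]) cube([1017, 282, 20]);
translate([468, 494, 532]) cube([1017, 282, 20]);


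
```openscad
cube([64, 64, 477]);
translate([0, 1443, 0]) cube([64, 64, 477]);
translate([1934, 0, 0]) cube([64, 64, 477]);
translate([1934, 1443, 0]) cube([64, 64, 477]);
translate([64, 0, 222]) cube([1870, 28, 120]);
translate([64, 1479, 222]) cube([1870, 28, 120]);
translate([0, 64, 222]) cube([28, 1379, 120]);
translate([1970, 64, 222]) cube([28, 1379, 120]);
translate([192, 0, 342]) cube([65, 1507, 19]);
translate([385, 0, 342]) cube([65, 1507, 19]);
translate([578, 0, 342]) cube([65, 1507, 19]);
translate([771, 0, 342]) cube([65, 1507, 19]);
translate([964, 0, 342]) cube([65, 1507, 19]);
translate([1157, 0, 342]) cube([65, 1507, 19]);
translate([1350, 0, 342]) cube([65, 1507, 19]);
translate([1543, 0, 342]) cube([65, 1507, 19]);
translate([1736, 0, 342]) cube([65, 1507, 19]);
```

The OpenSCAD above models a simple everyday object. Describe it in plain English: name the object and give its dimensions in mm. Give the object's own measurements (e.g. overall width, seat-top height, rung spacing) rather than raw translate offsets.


A bed frame 1998 mm long (x) by 1507 mm wide (y). Four 64×64 mm corner posts, 477 mm tall, at the corners of the footprint. Four rails of 28 mm thickness and 120 mm height run between adjacent posts with their undersides at z = 222 mm, their outer faces flush with the outside of the frame (the two x-running rails run between the posts' inner faces; the two y-running rails run between the posts' inner faces). 9 slats, each 65 mm wide (x) and 19 mm thick, lie across the top of the two x-running rails, running the full 1507 mm width of the frame in y; along x they sit between the end posts with a 128 mm gap after the −x posts and between neighbouring slats, leaving 133 mm before the +x posts.


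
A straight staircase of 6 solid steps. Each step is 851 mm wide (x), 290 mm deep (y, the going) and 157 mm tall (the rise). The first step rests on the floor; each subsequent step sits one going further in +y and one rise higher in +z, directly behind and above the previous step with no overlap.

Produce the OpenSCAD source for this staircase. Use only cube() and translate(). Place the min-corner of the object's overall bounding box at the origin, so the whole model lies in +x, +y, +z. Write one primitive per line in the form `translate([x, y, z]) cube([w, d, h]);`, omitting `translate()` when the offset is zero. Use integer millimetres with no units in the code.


cube([851, 290, 157]);
translate([0, 290, 157]) cube([851, 290, 157]);
translate([0, 580, 314]) cube([851, 290, 157]);
translate([0, 870, 471]) cube([851, 290, 157]);
translate([0, 1160, 628]) cube([851, 290, 157]);
translate([0, 1450, 785]) cube([851, 290, 157]);


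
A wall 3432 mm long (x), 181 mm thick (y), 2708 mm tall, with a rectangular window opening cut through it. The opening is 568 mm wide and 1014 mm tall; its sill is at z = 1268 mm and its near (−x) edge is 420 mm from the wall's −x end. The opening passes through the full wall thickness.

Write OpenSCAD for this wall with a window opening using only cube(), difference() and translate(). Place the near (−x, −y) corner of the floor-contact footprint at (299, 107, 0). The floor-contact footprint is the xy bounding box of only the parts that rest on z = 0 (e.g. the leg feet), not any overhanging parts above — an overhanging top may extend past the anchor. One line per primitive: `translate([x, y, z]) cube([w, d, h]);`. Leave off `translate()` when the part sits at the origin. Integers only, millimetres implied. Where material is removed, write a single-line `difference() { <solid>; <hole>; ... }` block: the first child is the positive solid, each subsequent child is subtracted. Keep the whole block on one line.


difference() { translate([299, 107, 0]) cube([3432, 181, 2708]); translate([719, 107, 1268]) cube([568, 181, 1014]); }


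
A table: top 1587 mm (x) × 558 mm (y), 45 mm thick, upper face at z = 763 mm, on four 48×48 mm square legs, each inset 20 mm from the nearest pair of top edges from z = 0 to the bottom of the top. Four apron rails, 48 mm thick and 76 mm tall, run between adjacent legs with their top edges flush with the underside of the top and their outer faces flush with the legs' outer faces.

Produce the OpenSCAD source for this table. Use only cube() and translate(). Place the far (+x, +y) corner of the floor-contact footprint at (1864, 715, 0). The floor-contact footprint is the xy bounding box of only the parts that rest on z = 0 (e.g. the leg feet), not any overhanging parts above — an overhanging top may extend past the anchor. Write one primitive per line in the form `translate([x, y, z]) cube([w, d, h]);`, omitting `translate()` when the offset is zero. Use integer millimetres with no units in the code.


translate([297, 177, 718]) cube([1587, 558, 45]);
translate([317, 197, 0]) cube([48, 48, 718]);
translate([1816, 197, 0]) cube([48, 48, 718]);
translate([317, 667, 0]) cube([48, 48, 718]);
translate([1816, 667, 0]) cube([48, 48, 718]);
translate([365, 197, 642]) cube([1451, 48, 76]);
translate([365, 667, 642]) cube([1451, 48, 76]);
translate([317, 245, 642]) cube([48, 422, 76]);
translate([1816, 245, 642]) cube([48, 422, 76]);


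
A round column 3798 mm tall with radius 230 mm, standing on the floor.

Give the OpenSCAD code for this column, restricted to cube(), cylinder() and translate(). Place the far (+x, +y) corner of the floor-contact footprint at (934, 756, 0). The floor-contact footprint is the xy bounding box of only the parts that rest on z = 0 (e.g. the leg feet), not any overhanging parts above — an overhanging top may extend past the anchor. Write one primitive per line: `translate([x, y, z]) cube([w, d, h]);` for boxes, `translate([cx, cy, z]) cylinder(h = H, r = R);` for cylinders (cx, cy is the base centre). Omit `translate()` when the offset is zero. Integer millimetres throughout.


translate([704, 526, 0]) cylinder(h = 3798, r = 230);


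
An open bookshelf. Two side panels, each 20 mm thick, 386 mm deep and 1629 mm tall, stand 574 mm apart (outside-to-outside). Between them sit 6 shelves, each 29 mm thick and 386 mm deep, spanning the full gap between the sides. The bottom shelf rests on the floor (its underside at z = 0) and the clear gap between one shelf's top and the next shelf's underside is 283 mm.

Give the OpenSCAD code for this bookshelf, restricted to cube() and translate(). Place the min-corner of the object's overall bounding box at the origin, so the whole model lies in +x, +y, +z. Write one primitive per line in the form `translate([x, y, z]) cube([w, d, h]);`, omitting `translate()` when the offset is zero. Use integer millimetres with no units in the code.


cube([20, 386, 1629]);
translate([554, 0, 0]) cube([20, 386, 1629]);
translate([20, 0, 0]) cube([534, 386, 29]);
translate([20, 0, 312]) cube([534, 386, 29]);
translate([20, 0, 624]) cube([534, 386, 29]);
translate([20, 0, 936]) cube([534, 386, 29]);
translate([20, 0, 1248]) cube([534, 386, 29]);
translate([20, 0, 1560]) cube([534, 386, 29]);


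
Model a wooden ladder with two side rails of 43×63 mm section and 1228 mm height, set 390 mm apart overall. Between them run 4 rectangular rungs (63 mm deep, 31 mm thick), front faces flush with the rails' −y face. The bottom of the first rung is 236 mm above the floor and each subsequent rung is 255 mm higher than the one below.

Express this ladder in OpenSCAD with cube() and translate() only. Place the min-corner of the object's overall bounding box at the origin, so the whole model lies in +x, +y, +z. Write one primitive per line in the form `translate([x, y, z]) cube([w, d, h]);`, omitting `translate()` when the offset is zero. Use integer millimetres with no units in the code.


cube([43, 63, 1228]);
translate([347, 0, 0]) cube([43, 63, 1228]);
translate([43, 0, 236]) cube([304, 63, 31]);
translate([43, 0, 491]) cube([304, 63, 31]);
translate([43, 0, 746]) cube([304, 63, 31]);
translate([43, 0, 1001]) cube([304, 63, 31]);


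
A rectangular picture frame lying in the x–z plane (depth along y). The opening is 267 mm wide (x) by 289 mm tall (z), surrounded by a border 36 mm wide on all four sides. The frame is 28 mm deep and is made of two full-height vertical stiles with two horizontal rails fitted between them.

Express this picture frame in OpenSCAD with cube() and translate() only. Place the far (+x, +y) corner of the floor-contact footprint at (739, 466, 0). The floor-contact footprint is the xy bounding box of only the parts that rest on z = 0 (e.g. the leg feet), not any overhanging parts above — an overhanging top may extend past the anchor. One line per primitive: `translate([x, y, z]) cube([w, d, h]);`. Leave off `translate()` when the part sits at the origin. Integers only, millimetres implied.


translate([400, 438, 0]) cube([36, 28, 361]);
translate([703, 438, 0]) cube([36, 28, 361]);
translate([436, 438, 0]) cube([267, 28, 36]);
translate([436, 438, 325]) cube([267, 28, 36]);


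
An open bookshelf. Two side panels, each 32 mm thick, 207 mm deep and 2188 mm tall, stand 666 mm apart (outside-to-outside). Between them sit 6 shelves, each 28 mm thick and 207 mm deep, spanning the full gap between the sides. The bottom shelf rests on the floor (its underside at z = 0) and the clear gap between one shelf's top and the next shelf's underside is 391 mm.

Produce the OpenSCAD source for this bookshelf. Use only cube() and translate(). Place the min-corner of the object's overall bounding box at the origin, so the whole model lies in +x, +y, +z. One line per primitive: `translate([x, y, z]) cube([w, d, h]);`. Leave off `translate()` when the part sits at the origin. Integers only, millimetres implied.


cube([32, 207, 2188]);
translate([634, 0, 0]) cube([32, 207, 2188]);
translate([32, 0, 0]) cube([602, 207, 28]);
translate([32, 0, 419]) cube([602, 207, 28]);
translate([32, 0, 838]) cube([602, 207, 28]);
translate([32, 0, 1257]) cube([602, 207, 28]);
translate([32, 0, 1676]) cube([602, 207, 28]);
translate([32, 0, 2095]) cube([602, 207, 28]);


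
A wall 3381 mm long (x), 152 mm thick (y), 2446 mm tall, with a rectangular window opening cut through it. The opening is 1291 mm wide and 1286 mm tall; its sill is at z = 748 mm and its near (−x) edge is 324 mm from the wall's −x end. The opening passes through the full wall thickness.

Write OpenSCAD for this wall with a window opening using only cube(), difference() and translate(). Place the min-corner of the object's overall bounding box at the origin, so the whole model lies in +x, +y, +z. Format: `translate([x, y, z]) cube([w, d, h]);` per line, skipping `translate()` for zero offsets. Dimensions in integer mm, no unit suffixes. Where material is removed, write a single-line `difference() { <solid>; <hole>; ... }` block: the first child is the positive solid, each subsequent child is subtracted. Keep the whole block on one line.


difference() { cube([3381, 152, 2446]); translate([324, 0, 748]) cube([1291, 152, 1286]); }


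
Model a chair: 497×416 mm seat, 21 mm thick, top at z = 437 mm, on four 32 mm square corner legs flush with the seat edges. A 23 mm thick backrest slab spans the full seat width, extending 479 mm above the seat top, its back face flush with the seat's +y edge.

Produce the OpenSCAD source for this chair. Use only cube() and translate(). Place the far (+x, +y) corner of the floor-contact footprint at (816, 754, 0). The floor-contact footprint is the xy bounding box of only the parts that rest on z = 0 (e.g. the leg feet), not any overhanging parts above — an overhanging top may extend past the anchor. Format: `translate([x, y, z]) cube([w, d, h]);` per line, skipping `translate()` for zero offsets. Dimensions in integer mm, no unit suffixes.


translate([319, 338, 416]) cube([497, 416, 21]);
translate([319, 338, 0]) cube([32, 32, 416]);
translate([784, 338, 0]) cube([32, 32, 416]);
translate([319, 722, 0]) cube([32, 32, 416]);
translate([784, 722, 0]) cube([32, 32, 416]);
translate([319, 731, 437]) cube([497, 23, 479]);


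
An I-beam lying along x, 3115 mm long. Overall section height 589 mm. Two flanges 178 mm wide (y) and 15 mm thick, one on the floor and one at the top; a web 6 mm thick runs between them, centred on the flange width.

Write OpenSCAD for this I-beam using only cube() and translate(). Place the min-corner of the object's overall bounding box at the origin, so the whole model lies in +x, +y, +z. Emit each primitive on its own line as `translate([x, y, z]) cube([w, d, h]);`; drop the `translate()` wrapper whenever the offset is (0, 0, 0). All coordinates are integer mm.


cube([3115, 178, 15]);
translate([0, 86, 15]) cube([3115, 6, 559]);
translate([0, 0, 574]) cube([3115, 178, 15]);


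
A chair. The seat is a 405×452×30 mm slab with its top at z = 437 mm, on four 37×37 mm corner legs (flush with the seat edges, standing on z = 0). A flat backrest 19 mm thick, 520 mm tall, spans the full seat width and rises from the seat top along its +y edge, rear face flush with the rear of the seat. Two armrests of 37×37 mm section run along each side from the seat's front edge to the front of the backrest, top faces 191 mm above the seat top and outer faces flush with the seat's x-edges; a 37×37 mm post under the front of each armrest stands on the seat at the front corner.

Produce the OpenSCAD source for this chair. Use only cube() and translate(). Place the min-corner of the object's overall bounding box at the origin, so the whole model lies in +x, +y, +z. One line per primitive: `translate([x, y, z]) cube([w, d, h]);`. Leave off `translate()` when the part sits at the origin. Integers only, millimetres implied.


translate([0, 0, 407]) cube([405, 452, 30]);
cube([37, 37, 407]);
translate([368, 0, 0]) cube([37, 37, 407]);
translate([0, 415, 0]) cube([37, 37, 407]);
translate([368, 415, 0]) cube([37, 37, 407]);
translate([0, 433, 437]) cube([405, 19, 520]);
translate([0, 0, 591]) cube([37, 433, 37]);
translate([368, 0, 591]) cube([37, 433, 37]);
translate([0, 0, 437]) cube([37, 37, 154]);
translate([368, 0, 437]) cube([37, 37, 154]);


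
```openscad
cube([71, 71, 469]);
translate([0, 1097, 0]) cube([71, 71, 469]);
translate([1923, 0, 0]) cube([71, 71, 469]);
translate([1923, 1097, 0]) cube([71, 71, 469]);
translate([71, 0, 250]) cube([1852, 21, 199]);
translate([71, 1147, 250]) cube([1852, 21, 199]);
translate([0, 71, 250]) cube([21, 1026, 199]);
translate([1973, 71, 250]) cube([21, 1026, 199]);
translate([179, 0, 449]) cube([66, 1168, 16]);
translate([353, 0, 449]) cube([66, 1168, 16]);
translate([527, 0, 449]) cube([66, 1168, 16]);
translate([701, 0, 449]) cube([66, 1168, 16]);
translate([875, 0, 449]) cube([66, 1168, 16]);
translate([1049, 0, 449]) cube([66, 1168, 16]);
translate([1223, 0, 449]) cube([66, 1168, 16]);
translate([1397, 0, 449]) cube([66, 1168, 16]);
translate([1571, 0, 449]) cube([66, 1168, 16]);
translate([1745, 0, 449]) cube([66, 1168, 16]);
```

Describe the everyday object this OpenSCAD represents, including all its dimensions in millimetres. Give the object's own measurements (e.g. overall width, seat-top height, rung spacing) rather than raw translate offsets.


A bed frame 1994 mm long (x) by 1168 mm wide (y). Four 71×71 mm corner posts, 469 mm tall, at the corners of the footprint. Four rails of 21 mm thickness and 199 mm height run between adjacent posts with their undersides at z = 250 mm, their outer faces flush with the outside of the frame (the two x-running rails run between the posts' inner faces; the two y-running rails run between the posts' inner faces). 10 slats, each 66 mm wide (x) and 16 mm thick, lie across the top of the two x-running rails, running the full 1168 mm width of the frame in y; along x they sit between the end posts with a 108 mm gap after the −x posts and between neighbouring slats, leaving 112 mm before the +x posts.


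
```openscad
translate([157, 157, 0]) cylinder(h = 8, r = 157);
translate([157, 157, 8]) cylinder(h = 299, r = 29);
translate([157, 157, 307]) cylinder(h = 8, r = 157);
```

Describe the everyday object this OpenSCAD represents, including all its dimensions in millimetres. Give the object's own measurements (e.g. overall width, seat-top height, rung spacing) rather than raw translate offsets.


A spool: two coaxial disc flanges of radius 157 mm and thickness 8 mm, joined by a core cylinder of radius 29 mm and height 299 mm. The lower flange rests on z = 0 and the three cylinders share a vertical axis.


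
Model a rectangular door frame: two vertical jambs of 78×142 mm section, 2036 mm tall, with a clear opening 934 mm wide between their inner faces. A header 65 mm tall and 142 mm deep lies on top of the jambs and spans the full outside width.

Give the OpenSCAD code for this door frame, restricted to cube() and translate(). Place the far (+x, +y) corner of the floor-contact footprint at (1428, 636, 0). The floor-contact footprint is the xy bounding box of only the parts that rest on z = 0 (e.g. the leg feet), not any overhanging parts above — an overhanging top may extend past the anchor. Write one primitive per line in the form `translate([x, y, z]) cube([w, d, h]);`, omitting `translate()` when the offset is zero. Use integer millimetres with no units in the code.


translate([338, 494, 0]) cube([78, 142, 2036]);
translate([1350, 494, 0]) cube([78, 142, 2036]);
translate([338, 494, 2036]) cube([1090, 142, 65]);


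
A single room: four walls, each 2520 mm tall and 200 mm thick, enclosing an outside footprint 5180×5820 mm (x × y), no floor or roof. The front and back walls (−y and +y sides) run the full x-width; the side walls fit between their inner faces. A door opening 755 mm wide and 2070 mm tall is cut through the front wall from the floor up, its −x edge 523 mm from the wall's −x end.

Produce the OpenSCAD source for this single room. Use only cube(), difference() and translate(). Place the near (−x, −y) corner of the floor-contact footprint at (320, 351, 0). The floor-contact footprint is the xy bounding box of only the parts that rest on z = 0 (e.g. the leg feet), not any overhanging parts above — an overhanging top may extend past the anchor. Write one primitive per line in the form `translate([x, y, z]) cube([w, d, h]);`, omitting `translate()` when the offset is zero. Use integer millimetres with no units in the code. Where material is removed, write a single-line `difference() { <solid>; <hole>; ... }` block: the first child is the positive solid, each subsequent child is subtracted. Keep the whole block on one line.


difference() { translate([320, 351, 0]) cube([5180, 200, 2520]); translate([843, 351, 0]) cube([755, 200, 2070]); }
translate([320, 5971, 0]) cube([5180, 200, 2520]);
translate([320, 551, 0]) cube([200, 5420, 2520]);
translate([5300, 551, 0]) cube([200, 5420, 2520]);


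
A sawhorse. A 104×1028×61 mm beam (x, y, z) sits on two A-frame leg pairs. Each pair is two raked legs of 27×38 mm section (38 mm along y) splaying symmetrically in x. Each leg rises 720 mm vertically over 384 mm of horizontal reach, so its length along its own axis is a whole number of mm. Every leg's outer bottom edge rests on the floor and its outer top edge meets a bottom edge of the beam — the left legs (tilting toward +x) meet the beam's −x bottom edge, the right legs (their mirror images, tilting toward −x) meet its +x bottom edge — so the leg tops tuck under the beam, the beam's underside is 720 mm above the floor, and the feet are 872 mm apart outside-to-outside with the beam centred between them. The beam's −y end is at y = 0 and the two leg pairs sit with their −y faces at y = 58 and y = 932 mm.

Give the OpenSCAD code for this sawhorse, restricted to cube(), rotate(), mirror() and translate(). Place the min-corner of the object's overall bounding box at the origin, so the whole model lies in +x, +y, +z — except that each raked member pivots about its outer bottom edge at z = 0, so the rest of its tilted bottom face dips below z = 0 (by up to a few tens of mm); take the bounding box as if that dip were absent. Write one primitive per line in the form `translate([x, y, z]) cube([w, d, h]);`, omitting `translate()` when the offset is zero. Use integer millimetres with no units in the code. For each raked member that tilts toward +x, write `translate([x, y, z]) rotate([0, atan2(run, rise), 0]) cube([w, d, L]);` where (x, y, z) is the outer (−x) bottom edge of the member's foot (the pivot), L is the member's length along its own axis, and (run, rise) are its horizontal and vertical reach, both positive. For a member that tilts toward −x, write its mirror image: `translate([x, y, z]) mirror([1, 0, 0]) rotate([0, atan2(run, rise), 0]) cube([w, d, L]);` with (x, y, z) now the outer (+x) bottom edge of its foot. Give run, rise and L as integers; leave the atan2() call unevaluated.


translate([384, 0, 720]) cube([104, 1028, 61]);
translate([0, 58, 0]) rotate([0, atan2(384, 720), 0]) cube([27, 38, 816]);
translate([872, 58, 0]) mirror([1, 0, 0]) rotate([0, atan2(384, 720), 0]) cube([27, 38, 816]);
translate([0, 932, 0]) rotate([0, atan2(384, 720), 0]) cube([27, 38, 816]);
translate([872, 932, 0]) mirror([1, 0, 0]) rotate([0, atan2(384, 720), 0]) cube([27, 38, 816]);
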